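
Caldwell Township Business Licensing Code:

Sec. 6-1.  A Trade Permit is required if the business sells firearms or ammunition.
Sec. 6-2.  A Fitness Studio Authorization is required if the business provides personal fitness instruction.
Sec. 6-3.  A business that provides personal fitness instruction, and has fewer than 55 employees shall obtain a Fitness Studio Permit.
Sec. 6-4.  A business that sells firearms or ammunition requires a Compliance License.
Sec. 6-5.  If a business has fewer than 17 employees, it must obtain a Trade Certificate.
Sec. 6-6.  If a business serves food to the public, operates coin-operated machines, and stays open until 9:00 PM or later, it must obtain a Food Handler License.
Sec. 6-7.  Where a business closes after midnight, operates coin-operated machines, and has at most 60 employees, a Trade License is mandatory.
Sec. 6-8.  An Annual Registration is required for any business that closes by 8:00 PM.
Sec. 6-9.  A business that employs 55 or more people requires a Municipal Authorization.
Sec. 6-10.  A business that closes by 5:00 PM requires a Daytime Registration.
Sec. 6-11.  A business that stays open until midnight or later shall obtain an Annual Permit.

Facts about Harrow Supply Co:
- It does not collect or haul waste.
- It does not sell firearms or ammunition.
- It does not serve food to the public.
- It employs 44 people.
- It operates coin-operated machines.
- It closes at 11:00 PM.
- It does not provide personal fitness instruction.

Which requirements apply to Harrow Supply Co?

Sec. 6-1. does not sell firearms or ammunition → Trade Permit not required.
Sec. 6-2. does not provide personal fitness instruction → Fitness Studio Authorization not required.
Sec. 6-3. does not provide personal fitness instruction; employees 44 < 55 → Fitness Studio Permit not required.
Sec. 6-4. does not sell firearms or ammunition → Compliance License not required.
Sec. 6-5. employees 44 ≥ 17 → Trade Certificate not required.
Sec. 6-6. does not serve food to the public; operates coin-operated machines; closes 11:00 PM, after 9:00 PM → Food Handler License not required.
Sec. 6-7. closes 11:00 PM, at/before midnight; operates coin-operated machines; employees 44 ≤ 60 → Trade License not required.
Sec. 6-8. closes 11:00 PM, after 8:00 PM → Annual Registration not required.
Sec. 6-9. employees 44 < 55 → Municipal Authorization not required.
Sec. 6-10. closes 11:00 PM, after 5:00 PM → Daytime Registration not required.
Sec. 6-11. closes 11:00 PM, at/before midnight → Annual Permit not required.

None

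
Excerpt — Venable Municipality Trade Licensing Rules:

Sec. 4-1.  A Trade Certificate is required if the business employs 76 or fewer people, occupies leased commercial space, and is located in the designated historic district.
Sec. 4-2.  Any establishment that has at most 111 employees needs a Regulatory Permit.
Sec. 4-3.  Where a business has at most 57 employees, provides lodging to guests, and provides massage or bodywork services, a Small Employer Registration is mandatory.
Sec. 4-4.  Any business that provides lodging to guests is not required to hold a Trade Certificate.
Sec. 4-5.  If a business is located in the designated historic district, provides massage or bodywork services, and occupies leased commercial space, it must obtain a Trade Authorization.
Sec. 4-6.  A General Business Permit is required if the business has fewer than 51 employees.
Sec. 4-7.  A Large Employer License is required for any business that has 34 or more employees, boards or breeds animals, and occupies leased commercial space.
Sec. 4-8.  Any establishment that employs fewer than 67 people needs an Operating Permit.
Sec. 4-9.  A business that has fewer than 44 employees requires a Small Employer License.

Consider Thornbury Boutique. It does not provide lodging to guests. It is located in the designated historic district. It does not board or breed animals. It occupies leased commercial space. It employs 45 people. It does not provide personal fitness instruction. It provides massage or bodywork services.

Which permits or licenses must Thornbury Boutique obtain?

Sec. 4-1. employees 45 ≤ 76; occupies leased commercial space; is located in the designated historic district → Trade Certificate required.
Sec. 4-2. employees 45 ≤ 111 → Regulatory Permit required.
Sec. 4-3. employees 45 ≤ 57; does not provide lodging to guests; provides massage or bodywork services → Small Employer Registration not required.
Sec. 4-4. does not provide lodging to guests → Trade Certificate exemption does not apply.
Sec. 4-5. is located in the designated historic district; provides massage or bodywork services; occupies leased commercial space → Trade Authorization required.
Sec. 4-6. employees 45 < 51 → General Business Permit required.
Sec. 4-7. employees 45 ≥ 34; does not board or breed animals; occupies leased commercial space → Large Employer License not required.
Sec. 4-8. employees 45 < 67 → Operating Permit required.
Sec. 4-9. employees 45 ≥ 44 → Small Employer License not required.

General Business Permit, Operating Permit, Regulatory Permit, Trade Authorization, Trade Certificate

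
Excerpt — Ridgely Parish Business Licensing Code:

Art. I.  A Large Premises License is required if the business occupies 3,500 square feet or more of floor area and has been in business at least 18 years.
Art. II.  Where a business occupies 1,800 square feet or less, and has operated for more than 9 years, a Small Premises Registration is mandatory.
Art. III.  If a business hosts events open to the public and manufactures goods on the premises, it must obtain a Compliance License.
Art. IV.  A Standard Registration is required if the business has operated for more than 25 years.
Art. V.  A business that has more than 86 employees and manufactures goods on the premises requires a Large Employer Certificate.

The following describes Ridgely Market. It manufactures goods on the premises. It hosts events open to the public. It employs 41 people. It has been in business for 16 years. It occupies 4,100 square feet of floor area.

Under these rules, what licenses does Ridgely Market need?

Art. I. floor area 4,100 square feet ≥ 3,500 square feet; years in business 16 < 18 → Large Premises License not required.
Art. II. floor area 4,100 square feet > 1,800 square feet; years in business 16 > 9 → Small Premises Registration not required.
Art. III. hosts events open to the public; manufactures goods on the premises → Compliance License required.
Art. IV. years in business 16 ≤ 25 → Standard Registration not required.
Art. V. employees 41 ≤ 86; manufactures goods on the premises → Large Employer Certificate not required.

Compliance License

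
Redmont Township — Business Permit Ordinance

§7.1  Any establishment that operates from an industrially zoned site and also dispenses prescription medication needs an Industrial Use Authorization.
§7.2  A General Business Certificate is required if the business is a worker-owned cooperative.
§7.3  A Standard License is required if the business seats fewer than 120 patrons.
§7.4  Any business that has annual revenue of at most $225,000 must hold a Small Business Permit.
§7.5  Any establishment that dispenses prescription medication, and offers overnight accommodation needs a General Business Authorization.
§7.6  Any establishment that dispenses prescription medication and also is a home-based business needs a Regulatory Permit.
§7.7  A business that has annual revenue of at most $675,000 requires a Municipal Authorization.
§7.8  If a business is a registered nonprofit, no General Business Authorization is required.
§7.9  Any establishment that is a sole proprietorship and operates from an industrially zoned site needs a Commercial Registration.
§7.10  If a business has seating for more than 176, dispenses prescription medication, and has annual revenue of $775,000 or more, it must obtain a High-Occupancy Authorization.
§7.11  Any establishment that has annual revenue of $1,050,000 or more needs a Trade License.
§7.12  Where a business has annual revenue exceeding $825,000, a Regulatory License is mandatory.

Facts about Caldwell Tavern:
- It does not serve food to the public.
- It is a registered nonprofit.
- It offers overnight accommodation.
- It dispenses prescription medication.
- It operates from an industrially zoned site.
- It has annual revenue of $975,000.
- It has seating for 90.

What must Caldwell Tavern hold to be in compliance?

§7.1 operates from an industrially zoned site; dispenses prescription medication → Industrial Use Authorization required.
§7.2 is a registered nonprofit (not: is a worker-owned cooperative) → General Business Certificate not required.
§7.3 seating 90 < 120 → Standard License required.
§7.4 revenue $975,000 > $225,000 → Small Business Permit not required.
§7.5 dispenses prescription medication; offers overnight accommodation → General Business Authorization required.
§7.6 dispenses prescription medication; operates from an industrially zoned site (not: is a home-based business) → Regulatory Permit not required.
§7.7 revenue $975,000 > $675,000 → Municipal Authorization not required.
§7.8 is a registered nonprofit → exempt from General Business Authorization.
§7.9 is a registered nonprofit (not: is a sole proprietorship); operates from an industrially zoned site → Commercial Registration not required.
§7.10 seating 90 ≤ 176; dispenses prescription medication; revenue $975,000 ≥ $775,000 → High-Occupancy Authorization not required.
§7.11 revenue $975,000 < $1,050,000 → Trade License not required.
§7.12 revenue $975,000 > $825,000 → Regulatory License required.

Industrial Use Authorization, Regulatory License, Standard License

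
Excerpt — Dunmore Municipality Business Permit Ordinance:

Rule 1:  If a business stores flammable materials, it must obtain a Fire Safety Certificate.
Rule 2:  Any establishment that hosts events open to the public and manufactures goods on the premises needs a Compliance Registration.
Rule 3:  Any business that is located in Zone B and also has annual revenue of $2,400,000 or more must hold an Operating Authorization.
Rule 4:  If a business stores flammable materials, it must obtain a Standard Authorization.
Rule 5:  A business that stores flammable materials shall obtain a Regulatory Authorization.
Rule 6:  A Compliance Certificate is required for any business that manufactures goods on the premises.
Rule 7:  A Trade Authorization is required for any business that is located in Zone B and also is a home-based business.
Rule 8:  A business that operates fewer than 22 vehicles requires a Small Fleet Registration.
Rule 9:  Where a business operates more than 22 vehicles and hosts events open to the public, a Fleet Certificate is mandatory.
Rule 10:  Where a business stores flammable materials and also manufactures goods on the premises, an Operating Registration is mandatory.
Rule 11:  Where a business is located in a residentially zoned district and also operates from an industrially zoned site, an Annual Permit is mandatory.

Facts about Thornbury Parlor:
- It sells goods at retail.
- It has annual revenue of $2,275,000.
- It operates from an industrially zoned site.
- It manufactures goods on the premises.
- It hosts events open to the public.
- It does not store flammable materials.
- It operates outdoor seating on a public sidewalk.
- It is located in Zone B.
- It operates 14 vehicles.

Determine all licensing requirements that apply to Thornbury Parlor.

Compliance Certificate, Compliance Registration, Small Fleet Registration

Rule 1: does not store flammable materials → Fire Safety Certificate not required.
Rule 2: hosts events open to the public; manufactures goods on the premises → Compliance Registration required.
Rule 3: is located in Zone B; revenue $2,275,000 < $2,400,000 → Operating Authorization not required.
Rule 4: does not store flammable materials → Standard Authorization not required.
Rule 5: does not store flammable materials → Regulatory Authorization not required.
Rule 6: manufactures goods on the premises → Compliance Certificate required.
Rule 7: is located in Zone B; operates from an industrially zoned site (not: is a home-based business) → Trade Authorization not required.
Rule 8: vehicles 14 < 22 → Small Fleet Registration required.
Rule 9: vehicles 14 ≤ 22; hosts events open to the public → Fleet Certificate not required.
Rule 10: does not store flammable materials; manufactures goods on the premises → Operating Registration not required.
Rule 11: is located in Zone B (not: is located in a residentially zoned district); operates from an industrially zoned site → Annual Permit not required.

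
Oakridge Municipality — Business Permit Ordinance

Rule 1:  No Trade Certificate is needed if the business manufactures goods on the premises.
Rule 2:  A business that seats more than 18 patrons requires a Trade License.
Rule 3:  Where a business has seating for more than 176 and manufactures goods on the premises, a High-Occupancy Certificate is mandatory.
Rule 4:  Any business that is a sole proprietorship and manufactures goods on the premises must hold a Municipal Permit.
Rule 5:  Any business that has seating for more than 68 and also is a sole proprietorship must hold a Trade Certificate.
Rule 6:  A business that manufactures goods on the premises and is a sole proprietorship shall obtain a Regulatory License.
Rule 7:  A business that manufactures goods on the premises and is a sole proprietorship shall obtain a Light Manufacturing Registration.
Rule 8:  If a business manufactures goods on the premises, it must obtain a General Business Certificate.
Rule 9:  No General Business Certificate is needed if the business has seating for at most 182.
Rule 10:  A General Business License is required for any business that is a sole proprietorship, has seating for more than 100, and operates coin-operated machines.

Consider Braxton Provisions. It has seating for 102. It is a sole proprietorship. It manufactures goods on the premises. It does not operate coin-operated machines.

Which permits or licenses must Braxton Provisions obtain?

Rule 1: manufactures goods on the premises → exempt from Trade Certificate.
Rule 2: seating 102 > 18 → Trade License required.
Rule 3: seating 102 ≤ 176; manufactures goods on the premises → High-Occupancy Certificate not required.
Rule 4: is a sole proprietorship; manufactures goods on the premises → Municipal Permit required.
Rule 5: seating 102 > 68; is a sole proprietorship → Trade Certificate required.
Rule 6: manufactures goods on the premises; is a sole proprietorship → Regulatory License required.
Rule 7: manufactures goods on the premises; is a sole proprietorship → Light Manufacturing Registration required.
Rule 8: manufactures goods on the premises → General Business Certificate required.
Rule 9: seating 102 ≤ 182 → exempt from General Business Certificate.
Rule 10: is a sole proprietorship; seating 102 > 100; does not operate coin-operated machines → General Business License not required.

Light Manufacturing Registration, Municipal Permit, Regulatory License, Trade License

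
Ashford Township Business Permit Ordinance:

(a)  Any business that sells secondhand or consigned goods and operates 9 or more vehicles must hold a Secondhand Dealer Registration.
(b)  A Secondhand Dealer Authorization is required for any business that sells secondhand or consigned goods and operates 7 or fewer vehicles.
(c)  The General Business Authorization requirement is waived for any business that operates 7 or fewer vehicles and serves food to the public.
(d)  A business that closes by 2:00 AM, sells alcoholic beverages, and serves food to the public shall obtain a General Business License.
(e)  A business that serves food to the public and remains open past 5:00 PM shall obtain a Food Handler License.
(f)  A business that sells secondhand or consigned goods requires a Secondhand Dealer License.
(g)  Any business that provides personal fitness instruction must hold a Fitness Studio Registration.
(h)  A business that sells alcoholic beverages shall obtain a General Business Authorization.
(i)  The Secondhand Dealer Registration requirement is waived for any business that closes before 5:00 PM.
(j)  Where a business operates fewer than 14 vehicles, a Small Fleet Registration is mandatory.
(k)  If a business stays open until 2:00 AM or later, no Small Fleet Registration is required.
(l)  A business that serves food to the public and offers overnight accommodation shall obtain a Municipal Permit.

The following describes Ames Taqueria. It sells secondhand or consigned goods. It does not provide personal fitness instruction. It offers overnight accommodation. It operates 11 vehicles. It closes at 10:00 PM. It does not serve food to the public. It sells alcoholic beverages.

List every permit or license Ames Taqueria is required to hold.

General Business Authorization, Secondhand Dealer License, Secondhand Dealer Registration, Small Fleet Registration

(a) sells secondhand or consigned goods; vehicles 11 ≥ 9 → Secondhand Dealer Registration required.
(b) sells secondhand or consigned goods; vehicles 11 > 7 → Secondhand Dealer Authorization not required.
(c) vehicles 11 > 7; does not serve food to the public → General Business Authorization exemption does not apply.
(d) closes 10:00 PM, at/before 2:00 AM; sells alcoholic beverages; does not serve food to the public → General Business License not required.
(e) does not serve food to the public; closes 10:00 PM, after 5:00 PM → Food Handler License not required.
(f) sells secondhand or consigned goods → Secondhand Dealer License required.
(g) does not provide personal fitness instruction → Fitness Studio Registration not required.
(h) sells alcoholic beverages → General Business Authorization required.
(i) closes 10:00 PM, after 5:00 PM → Secondhand Dealer Registration exemption does not apply.
(j) vehicles 11 < 14 → Small Fleet Registration required.
(k) closes 10:00 PM, at/before 2:00 AM → Small Fleet Registration exemption does not apply.
(l) does not serve food to the public; offers overnight accommodation → Municipal Permit not required.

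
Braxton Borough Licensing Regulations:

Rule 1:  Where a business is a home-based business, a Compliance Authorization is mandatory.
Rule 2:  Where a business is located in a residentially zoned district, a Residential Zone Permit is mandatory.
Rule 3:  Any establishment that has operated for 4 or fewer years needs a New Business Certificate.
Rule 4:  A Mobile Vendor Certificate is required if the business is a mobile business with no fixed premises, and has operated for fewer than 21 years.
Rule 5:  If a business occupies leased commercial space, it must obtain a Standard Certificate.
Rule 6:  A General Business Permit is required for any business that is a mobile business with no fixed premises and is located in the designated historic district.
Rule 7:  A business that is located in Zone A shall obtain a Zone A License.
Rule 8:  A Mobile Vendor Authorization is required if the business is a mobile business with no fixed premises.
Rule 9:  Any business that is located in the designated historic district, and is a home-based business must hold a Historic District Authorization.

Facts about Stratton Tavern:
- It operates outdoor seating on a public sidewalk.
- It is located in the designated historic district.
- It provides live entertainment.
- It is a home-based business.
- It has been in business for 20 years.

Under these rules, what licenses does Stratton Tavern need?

Compliance Authorization, Historic District Authorization

Rule 1: is a home-based business → Compliance Authorization required.
Rule 2: is located in the designated historic district (not: is located in a residentially zoned district) → Residential Zone Permit not required.
Rule 3: years in business 20 > 4 → New Business Certificate not required.
Rule 4: is a home-based business (not: is a mobile business with no fixed premises); years in business 20 < 21 → Mobile Vendor Certificate not required.
Rule 5: is a home-based business (not: occupies leased commercial space) → Standard Certificate not required.
Rule 6: is a home-based business (not: is a mobile business with no fixed premises); is located in the designated historic district → General Business Permit not required.
Rule 7: is located in the designated historic district (not: is located in Zone A) → Zone A License not required.
Rule 8: is a home-based business (not: is a mobile business with no fixed premises) → Mobile Vendor Authorization not required.
Rule 9: is located in the designated historic district; is a home-based business → Historic District Authorization required.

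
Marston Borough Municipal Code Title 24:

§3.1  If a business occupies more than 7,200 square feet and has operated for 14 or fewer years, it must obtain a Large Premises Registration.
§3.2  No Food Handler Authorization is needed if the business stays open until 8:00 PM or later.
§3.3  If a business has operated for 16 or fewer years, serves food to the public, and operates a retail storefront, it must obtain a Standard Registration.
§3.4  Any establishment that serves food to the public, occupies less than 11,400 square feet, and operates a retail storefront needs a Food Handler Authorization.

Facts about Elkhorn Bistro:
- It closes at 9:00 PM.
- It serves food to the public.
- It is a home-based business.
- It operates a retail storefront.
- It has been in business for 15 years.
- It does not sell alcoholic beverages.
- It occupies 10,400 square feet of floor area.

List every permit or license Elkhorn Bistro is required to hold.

Standard Registration

§3.1 floor area 10,400 square feet > 7,200 square feet; years in business 15 > 14 → Large Premises Registration not required.
§3.2 closes 9:00 PM, after 8:00 PM → exempt from Food Handler Authorization.
§3.3 years in business 15 ≤ 16; serves food to the public; operates a retail storefront → Standard Registration required.
§3.4 serves food to the public; floor area 10,400 square feet < 11,400 square feet; operates a retail storefront → Food Handler Authorization required.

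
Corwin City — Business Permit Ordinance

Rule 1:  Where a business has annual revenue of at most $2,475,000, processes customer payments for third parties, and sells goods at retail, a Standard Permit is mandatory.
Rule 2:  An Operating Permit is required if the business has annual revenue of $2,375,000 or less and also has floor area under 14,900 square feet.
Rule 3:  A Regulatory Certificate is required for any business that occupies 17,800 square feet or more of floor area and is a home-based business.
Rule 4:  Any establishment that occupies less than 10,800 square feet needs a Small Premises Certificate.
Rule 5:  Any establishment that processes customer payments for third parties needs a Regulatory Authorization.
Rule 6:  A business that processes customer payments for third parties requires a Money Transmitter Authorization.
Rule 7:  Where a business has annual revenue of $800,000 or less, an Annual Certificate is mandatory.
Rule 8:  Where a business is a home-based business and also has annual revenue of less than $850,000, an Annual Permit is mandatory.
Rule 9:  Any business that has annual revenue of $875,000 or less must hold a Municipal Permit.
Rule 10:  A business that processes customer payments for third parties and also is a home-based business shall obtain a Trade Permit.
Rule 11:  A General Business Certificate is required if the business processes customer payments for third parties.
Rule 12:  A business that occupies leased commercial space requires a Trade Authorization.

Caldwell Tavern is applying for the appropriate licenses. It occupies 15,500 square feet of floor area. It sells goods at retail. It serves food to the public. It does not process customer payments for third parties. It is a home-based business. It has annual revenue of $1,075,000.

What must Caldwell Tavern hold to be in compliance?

Rule 1: revenue $1,075,000 ≤ $2,475,000; does not process customer payments for third parties; sells goods at retail → Standard Permit not required.
Rule 2: revenue $1,075,000 ≤ $2,375,000; floor area 15,500 square feet ≥ 14,900 square feet → Operating Permit not required.
Rule 3: floor area 15,500 square feet < 17,800 square feet; is a home-based business → Regulatory Certificate not required.
Rule 4: floor area 15,500 square feet ≥ 10,800 square feet → Small Premises Certificate not required.
Rule 5: does not process customer payments for third parties → Regulatory Authorization not required.
Rule 6: does not process customer payments for third parties → Money Transmitter Authorization not required.
Rule 7: revenue $1,075,000 > $800,000 → Annual Certificate not required.
Rule 8: is a home-based business; revenue $1,075,000 ≥ $850,000 → Annual Permit not required.
Rule 9: revenue $1,075,000 > $875,000 → Municipal Permit not required.
Rule 10: does not process customer payments for third parties; is a home-based business → Trade Permit not required.
Rule 11: does not process customer payments for third parties → General Business Certificate not required.
Rule 12: is a home-based business (not: occupies leased commercial space) → Trade Authorization not required.

None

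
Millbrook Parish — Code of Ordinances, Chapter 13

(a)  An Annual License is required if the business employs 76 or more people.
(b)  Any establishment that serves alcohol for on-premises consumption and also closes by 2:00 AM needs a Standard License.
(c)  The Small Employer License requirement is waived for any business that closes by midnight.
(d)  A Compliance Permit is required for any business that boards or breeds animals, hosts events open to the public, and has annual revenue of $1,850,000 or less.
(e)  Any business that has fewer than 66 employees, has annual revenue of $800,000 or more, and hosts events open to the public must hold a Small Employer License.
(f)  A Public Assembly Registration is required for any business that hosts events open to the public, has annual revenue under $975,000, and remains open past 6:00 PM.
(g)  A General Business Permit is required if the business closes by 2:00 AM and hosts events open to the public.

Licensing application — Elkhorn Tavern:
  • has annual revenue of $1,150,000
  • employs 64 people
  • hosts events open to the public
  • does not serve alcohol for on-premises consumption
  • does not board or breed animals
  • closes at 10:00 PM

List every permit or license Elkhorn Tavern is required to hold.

(a) employees 64 < 76 → Annual License not required.
(b) does not serve alcohol for on-premises consumption; closes 10:00 PM, at/before 2:00 AM → Standard License not required.
(c) closes 10:00 PM, at/before midnight → exempt from Small Employer License.
(d) does not board or breed animals; hosts events open to the public; revenue $1,150,000 ≤ $1,850,000 → Compliance Permit not required.
(e) employees 64 < 66; revenue $1,150,000 ≥ $800,000; hosts events open to the public → Small Employer License required.
(f) hosts events open to the public; revenue $1,150,000 ≥ $975,000; closes 10:00 PM, after 6:00 PM → Public Assembly Registration not required.
(g) closes 10:00 PM, at/before 2:00 AM; hosts events open to the public → General Business Permit required.

General Business Permit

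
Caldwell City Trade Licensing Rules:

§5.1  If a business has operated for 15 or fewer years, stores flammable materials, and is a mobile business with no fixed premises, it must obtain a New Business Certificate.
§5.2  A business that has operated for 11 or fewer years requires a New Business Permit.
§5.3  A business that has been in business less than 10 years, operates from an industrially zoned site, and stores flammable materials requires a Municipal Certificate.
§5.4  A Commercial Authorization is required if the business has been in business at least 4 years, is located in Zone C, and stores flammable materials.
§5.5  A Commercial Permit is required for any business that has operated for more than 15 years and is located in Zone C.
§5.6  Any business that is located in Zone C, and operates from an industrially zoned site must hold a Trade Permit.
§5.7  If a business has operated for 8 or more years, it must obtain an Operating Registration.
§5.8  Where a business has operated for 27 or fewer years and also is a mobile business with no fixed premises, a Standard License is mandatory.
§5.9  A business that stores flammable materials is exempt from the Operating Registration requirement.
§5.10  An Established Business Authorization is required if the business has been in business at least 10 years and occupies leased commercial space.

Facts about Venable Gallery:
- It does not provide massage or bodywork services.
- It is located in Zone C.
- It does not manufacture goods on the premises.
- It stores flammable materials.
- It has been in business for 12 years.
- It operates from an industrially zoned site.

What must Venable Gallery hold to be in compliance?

Commercial Authorization, Trade Permit

§5.1 years in business 12 ≤ 15; stores flammable materials; operates from an industrially zoned site (not: is a mobile business with no fixed premises) → New Business Certificate not required.
§5.2 years in business 12 > 11 → New Business Permit not required.
§5.3 years in business 12 ≥ 10; operates from an industrially zoned site; stores flammable materials → Municipal Certificate not required.
§5.4 years in business 12 ≥ 4; is located in Zone C; stores flammable materials → Commercial Authorization required.
§5.5 years in business 12 ≤ 15; is located in Zone C → Commercial Permit not required.
§5.6 is located in Zone C; operates from an industrially zoned site → Trade Permit required.
§5.7 years in business 12 ≥ 8 → Operating Registration required.
§5.8 years in business 12 ≤ 27; operates from an industrially zoned site (not: is a mobile business with no fixed premises) → Standard License not required.
§5.9 stores flammable materials → exempt from Operating Registration.
§5.10 years in business 12 ≥ 10; operates from an industrially zoned site (not: occupies leased commercial space) → Established Business Authorization not required.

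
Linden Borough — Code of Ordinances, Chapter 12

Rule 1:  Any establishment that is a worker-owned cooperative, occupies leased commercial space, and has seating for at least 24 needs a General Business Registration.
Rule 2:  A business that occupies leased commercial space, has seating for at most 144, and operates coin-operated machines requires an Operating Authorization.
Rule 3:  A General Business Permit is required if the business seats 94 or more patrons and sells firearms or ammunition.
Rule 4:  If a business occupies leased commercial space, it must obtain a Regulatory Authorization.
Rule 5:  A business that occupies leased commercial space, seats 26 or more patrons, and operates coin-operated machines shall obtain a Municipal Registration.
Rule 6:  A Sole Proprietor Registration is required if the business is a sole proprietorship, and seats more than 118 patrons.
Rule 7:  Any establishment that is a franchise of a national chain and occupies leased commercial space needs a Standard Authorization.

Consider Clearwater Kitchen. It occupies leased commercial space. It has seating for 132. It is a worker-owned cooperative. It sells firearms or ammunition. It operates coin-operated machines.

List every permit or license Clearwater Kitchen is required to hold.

General Business Permit, General Business Registration, Municipal Registration, Operating Authorization, Regulatory Authorization

Rule 1: is a worker-owned cooperative; occupies leased commercial space; seating 132 ≥ 24 → General Business Registration required.
Rule 2: occupies leased commercial space; seating 132 ≤ 144; operates coin-operated machines → Operating Authorization required.
Rule 3: seating 132 ≥ 94; sells firearms or ammunition → General Business Permit required.
Rule 4: occupies leased commercial space → Regulatory Authorization required.
Rule 5: occupies leased commercial space; seating 132 ≥ 26; operates coin-operated machines → Municipal Registration required.
Rule 6: is a worker-owned cooperative (not: is a sole proprietorship); seating 132 > 118 → Sole Proprietor Registration not required.
Rule 7: is a worker-owned cooperative (not: is a franchise of a national chain); occupies leased commercial space → Standard Authorization not required.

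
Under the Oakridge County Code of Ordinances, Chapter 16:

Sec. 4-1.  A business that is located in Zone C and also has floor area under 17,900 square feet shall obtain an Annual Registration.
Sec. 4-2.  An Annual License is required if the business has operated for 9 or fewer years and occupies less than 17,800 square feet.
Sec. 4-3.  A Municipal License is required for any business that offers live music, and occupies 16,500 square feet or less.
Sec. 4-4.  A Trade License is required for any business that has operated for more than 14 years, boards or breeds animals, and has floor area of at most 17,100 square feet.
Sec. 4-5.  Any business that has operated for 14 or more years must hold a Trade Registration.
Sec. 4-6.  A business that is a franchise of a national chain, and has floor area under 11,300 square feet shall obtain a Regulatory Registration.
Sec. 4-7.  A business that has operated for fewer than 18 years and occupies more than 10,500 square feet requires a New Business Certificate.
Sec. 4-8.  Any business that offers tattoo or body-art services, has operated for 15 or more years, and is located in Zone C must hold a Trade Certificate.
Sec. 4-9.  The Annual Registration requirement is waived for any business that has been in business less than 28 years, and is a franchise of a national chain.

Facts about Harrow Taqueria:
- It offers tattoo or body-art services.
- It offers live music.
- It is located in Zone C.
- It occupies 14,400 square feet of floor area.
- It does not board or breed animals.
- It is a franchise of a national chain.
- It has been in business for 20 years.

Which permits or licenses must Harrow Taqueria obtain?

Municipal License, Trade Certificate, Trade Registration

Sec. 4-1. is located in Zone C; floor area 14,400 square feet < 17,900 square feet → Annual Registration required.
Sec. 4-2. years in business 20 > 9; floor area 14,400 square feet < 17,800 square feet → Annual License not required.
Sec. 4-3. offers live music; floor area 14,400 square feet ≤ 16,500 square feet → Municipal License required.
Sec. 4-4. years in business 20 > 14; does not board or breed animals; floor area 14,400 square feet ≤ 17,100 square feet → Trade License not required.
Sec. 4-5. years in business 20 ≥ 14 → Trade Registration required.
Sec. 4-6. is a franchise of a national chain; floor area 14,400 square feet ≥ 11,300 square feet → Regulatory Registration not required.
Sec. 4-7. years in business 20 ≥ 18; floor area 14,400 square feet > 10,500 square feet → New Business Certificate not required.
Sec. 4-8. offers tattoo or body-art services; years in business 20 ≥ 15; is located in Zone C → Trade Certificate required.
Sec. 4-9. years in business 20 < 28; is a franchise of a national chain → exempt from Annual Registration.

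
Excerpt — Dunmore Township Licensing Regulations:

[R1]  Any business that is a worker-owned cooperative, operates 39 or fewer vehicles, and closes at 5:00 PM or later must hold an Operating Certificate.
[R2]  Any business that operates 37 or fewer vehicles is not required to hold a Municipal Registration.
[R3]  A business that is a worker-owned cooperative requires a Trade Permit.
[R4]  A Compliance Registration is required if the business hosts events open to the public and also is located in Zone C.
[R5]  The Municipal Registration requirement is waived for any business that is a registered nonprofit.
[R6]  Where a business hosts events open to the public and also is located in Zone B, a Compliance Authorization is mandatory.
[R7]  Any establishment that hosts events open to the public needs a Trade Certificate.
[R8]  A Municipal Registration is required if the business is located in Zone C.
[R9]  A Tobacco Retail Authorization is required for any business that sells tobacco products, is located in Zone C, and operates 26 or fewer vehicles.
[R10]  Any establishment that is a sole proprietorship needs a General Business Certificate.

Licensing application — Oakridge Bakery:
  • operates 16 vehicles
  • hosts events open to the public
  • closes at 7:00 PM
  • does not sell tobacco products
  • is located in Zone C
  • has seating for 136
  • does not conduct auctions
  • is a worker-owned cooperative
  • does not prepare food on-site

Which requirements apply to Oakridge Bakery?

[R1] is a worker-owned cooperative; vehicles 16 ≤ 39; closes 7:00 PM, after 5:00 PM → Operating Certificate required.
[R2] vehicles 16 ≤ 37 → exempt from Municipal Registration.
[R3] is a worker-owned cooperative → Trade Permit required.
[R4] hosts events open to the public; is located in Zone C → Compliance Registration required.
[R5] is a worker-owned cooperative (not: is a registered nonprofit) → Municipal Registration exemption does not apply.
[R6] hosts events open to the public; is located in Zone C (not: is located in Zone B) → Compliance Authorization not required.
[R7] hosts events open to the public → Trade Certificate required.
[R8] is located in Zone C → Municipal Registration required.
[R9] does not sell tobacco products; is located in Zone C; vehicles 16 ≤ 26 → Tobacco Retail Authorization not required.
[R10] is a worker-owned cooperative (not: is a sole proprietorship) → General Business Certificate not required.

Compliance Registration, Operating Certificate, Trade Certificate, Trade Permit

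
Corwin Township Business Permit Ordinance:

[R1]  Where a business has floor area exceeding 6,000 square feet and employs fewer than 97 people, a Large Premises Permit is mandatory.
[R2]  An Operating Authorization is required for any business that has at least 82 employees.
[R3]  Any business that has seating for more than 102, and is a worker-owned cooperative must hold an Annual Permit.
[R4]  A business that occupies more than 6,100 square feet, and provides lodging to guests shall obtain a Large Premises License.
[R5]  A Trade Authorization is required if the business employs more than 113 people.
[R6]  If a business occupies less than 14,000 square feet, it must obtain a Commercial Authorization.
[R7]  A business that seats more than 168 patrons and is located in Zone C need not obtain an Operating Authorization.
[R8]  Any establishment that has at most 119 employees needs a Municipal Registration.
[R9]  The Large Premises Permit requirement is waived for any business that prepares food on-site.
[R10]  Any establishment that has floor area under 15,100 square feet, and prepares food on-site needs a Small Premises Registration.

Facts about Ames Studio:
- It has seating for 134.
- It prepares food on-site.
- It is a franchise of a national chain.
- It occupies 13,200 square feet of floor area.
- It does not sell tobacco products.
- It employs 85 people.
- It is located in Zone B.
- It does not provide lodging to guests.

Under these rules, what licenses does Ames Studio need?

[R1] floor area 13,200 square feet > 6,000 square feet; employees 85 < 97 → Large Premises Permit required.
[R2] employees 85 ≥ 82 → Operating Authorization required.
[R3] seating 134 > 102; is a franchise of a national chain (not: is a worker-owned cooperative) → Annual Permit not required.
[R4] floor area 13,200 square feet > 6,100 square feet; does not provide lodging to guests → Large Premises License not required.
[R5] employees 85 ≤ 113 → Trade Authorization not required.
[R6] floor area 13,200 square feet < 14,000 square feet → Commercial Authorization required.
[R7] seating 134 ≤ 168; is located in Zone B (not: is located in Zone C) → Operating Authorization exemption does not apply.
[R8] employees 85 ≤ 119 → Municipal Registration required.
[R9] prepares food on-site → exempt from Large Premises Permit.
[R10] floor area 13,200 square feet < 15,100 square feet; prepares food on-site → Small Premises Registration required.

Commercial Authorization, Municipal Registration, Operating Authorization, Small Premises Registration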